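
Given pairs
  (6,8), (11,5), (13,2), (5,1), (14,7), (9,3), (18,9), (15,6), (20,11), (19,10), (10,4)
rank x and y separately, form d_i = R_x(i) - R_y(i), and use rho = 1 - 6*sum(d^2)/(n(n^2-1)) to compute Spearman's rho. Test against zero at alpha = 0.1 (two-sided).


Step 1: Rank x and y separately (midranks; no ties here).
rank(x): 6->2, 11->5, 13->6, 5->1, 14->7, 9->3, 18->9, 15->8, 20->11, 19->10, 10->4
rank(y): 8->8, 5->5, 2->2, 1->1, 7->7, 3->3, 9->9, 6->6, 11->11, 10->10, 4->4
Step 2: d_i = R_x(i) - R_y(i); compute d_i^2.
  (2-8)^2=36, (5-5)^2=0, (6-2)^2=16, (1-1)^2=0, (7-7)^2=0, (3-3)^2=0, (9-9)^2=0, (8-6)^2=4, (11-11)^2=0, (10-10)^2=0, (4-4)^2=0
sum(d^2) = 56.
Step 3: rho = 1 - 6*56 / (11*(11^2 - 1)) = 1 - 336/1320 = 0.745455.
Step 4: Under H0, t = rho * sqrt((n-2)/(1-rho^2)) = 3.3551 ~ t(9).
Step 5: Two-sided p-value from the t-distribution with 9 df = 0.008455.
Step 6: alpha = 0.1. reject H0.

rho = 0.7455, p = 0.008455, reject H0 at alpha = 0.1.


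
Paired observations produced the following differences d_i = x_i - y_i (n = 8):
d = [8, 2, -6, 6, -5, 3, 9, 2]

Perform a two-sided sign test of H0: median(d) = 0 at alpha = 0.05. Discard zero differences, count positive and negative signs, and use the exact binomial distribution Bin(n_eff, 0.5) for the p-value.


Step 1: Discard zero differences. Original n = 8; n_eff = number of nonzero differences = 8.
Nonzero differences (with sign): +8, +2, -6, +6, -5, +3, +9, +2
Step 2: Count signs: positive = 6, negative = 2.
Step 3: Under H0: P(positive) = 0.5, so the number of positives S ~ Bin(8, 0.5).
Step 4: Two-sided exact p-value = sum of Bin(8,0.5) probabilities at or below the observed probability = 0.289062.
Step 5: alpha = 0.05. fail to reject H0.

n_eff = 8, pos = 6, neg = 2, p = 0.289062, fail to reject H0.


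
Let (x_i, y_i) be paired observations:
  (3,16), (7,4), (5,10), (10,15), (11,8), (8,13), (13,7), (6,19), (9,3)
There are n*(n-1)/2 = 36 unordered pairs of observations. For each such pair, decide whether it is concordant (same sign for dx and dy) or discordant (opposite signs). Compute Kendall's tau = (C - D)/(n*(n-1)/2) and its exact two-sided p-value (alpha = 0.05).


Step 1: Enumerate the 36 unordered pairs (i,j) with i<j and classify each by sign(x_j-x_i) * sign(y_j-y_i).
  (1,2):dx=+4,dy=-12->D; (1,3):dx=+2,dy=-6->D; (1,4):dx=+7,dy=-1->D; (1,5):dx=+8,dy=-8->D
  (1,6):dx=+5,dy=-3->D; (1,7):dx=+10,dy=-9->D; (1,8):dx=+3,dy=+3->C; (1,9):dx=+6,dy=-13->D
  (2,3):dx=-2,dy=+6->D; (2,4):dx=+3,dy=+11->C; (2,5):dx=+4,dy=+4->C; (2,6):dx=+1,dy=+9->C
  (2,7):dx=+6,dy=+3->C; (2,8):dx=-1,dy=+15->D; (2,9):dx=+2,dy=-1->D; (3,4):dx=+5,dy=+5->C
  (3,5):dx=+6,dy=-2->D; (3,6):dx=+3,dy=+3->C; (3,7):dx=+8,dy=-3->D; (3,8):dx=+1,dy=+9->C
  (3,9):dx=+4,dy=-7->D; (4,5):dx=+1,dy=-7->D; (4,6):dx=-2,dy=-2->C; (4,7):dx=+3,dy=-8->D
  (4,8):dx=-4,dy=+4->D; (4,9):dx=-1,dy=-12->C; (5,6):dx=-3,dy=+5->D; (5,7):dx=+2,dy=-1->D
  (5,8):dx=-5,dy=+11->D; (5,9):dx=-2,dy=-5->C; (6,7):dx=+5,dy=-6->D; (6,8):dx=-2,dy=+6->D
  (6,9):dx=+1,dy=-10->D; (7,8):dx=-7,dy=+12->D; (7,9):dx=-4,dy=-4->C; (8,9):dx=+3,dy=-16->D
Step 2: C = 12, D = 24, total pairs = 36.
Step 3: tau = (C - D)/(n(n-1)/2) = (12 - 24)/36 = -0.333333.
Step 4: Exact two-sided p-value (enumerate n! = 362880 permutations of y under H0): p = 0.259518.
Step 5: alpha = 0.05. fail to reject H0.

tau_b = -0.3333 (C=12, D=24), p = 0.259518, fail to reject H0.


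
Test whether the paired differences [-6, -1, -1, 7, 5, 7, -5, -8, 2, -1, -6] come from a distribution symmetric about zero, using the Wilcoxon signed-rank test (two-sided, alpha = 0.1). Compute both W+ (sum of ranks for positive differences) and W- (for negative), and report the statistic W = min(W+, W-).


Step 1: Drop any zero differences (none here) and take |d_i|.
|d| = [6, 1, 1, 7, 5, 7, 5, 8, 2, 1, 6]
Step 2: Midrank |d_i| (ties get averaged ranks).
ranks: |6|->7.5, |1|->2, |1|->2, |7|->9.5, |5|->5.5, |7|->9.5, |5|->5.5, |8|->11, |2|->4, |1|->2, |6|->7.5
Step 3: Attach original signs; sum ranks with positive sign and with negative sign.
W+ = 9.5 + 5.5 + 9.5 + 4 = 28.5
W- = 7.5 + 2 + 2 + 5.5 + 11 + 2 + 7.5 = 37.5
(Check: W+ + W- = 66 should equal n(n+1)/2 = 66.)
Step 4: Test statistic W = min(W+, W-) = 28.5.
Step 5: Ties in |d|, so use the tie-corrected normal approximation.
        E[W] = n(n+1)/4 = 11*12/4 = 33.
        Tie groups: |d|=1 (t=3), |d|=5 (t=2), |d|=6 (t=2), |d|=7 (t=2); sum(t^3 - t) = 42.
        Var[W] = n(n+1)(2n+1)/24 - sum(t^3-t)/48 = 3036/24 - 42/48 = 125.625.
        z = (W - E[W]) / sqrt(Var[W]) = (28.5 - 33) / 11.2083 = -0.4015.
        Two-sided p = 2*Phi(z) = 0.688060.
Step 6: alpha = 0.1. fail to reject H0.

W+ = 28.5, W- = 37.5, W = min = 28.5, p = 0.688060, fail to reject H0.


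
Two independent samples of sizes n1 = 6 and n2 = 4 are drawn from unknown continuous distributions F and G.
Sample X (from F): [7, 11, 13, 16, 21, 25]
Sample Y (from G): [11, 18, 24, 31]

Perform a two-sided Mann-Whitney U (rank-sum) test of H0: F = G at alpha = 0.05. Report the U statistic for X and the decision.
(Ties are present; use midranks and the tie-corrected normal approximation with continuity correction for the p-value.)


Step 1: Combine and sort all 10 observations; assign midranks.
sorted (value, group): (7,X), (11,X), (11,Y), (13,X), (16,X), (18,Y), (21,X), (24,Y), (25,X), (31,Y)
ranks: 7->1, 11->2.5, 11->2.5, 13->4, 16->5, 18->6, 21->7, 24->8, 25->9, 31->10
Step 2: Rank sum for X: R1 = 1 + 2.5 + 4 + 5 + 7 + 9 = 28.5.
Step 3: U_X = R1 - n1(n1+1)/2 = 28.5 - 6*7/2 = 28.5 - 21 = 7.5.
       U_Y = n1*n2 - U_X = 24 - 7.5 = 16.5.
Step 4: Ties are present, so use the tie-corrected normal approximation (with continuity correction) for the p-value.
Step 5: p-value = 0.392330; compare to alpha = 0.05. fail to reject H0.

U_X = 7.5, p = 0.392330, fail to reject H0 at alpha = 0.05.


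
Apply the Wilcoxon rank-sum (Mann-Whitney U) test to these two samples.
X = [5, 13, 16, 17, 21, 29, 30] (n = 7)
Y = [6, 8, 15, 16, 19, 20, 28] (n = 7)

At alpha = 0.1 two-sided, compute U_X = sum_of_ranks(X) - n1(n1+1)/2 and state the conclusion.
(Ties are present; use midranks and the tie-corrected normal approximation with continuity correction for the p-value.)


Step 1: Combine and sort all 14 observations; assign midranks.
sorted (value, group): (5,X), (6,Y), (8,Y), (13,X), (15,Y), (16,X), (16,Y), (17,X), (19,Y), (20,Y), (21,X), (28,Y), (29,X), (30,X)
ranks: 5->1, 6->2, 8->3, 13->4, 15->5, 16->6.5, 16->6.5, 17->8, 19->9, 20->10, 21->11, 28->12, 29->13, 30->14
Step 2: Rank sum for X: R1 = 1 + 4 + 6.5 + 8 + 11 + 13 + 14 = 57.5.
Step 3: U_X = R1 - n1(n1+1)/2 = 57.5 - 7*8/2 = 57.5 - 28 = 29.5.
       U_Y = n1*n2 - U_X = 49 - 29.5 = 19.5.
Step 4: Ties are present, so use the tie-corrected normal approximation (with continuity correction) for the p-value.
Step 5: p-value = 0.564871; compare to alpha = 0.1. fail to reject H0.

U_X = 29.5, p = 0.564871, fail to reject H0 at alpha = 0.1.


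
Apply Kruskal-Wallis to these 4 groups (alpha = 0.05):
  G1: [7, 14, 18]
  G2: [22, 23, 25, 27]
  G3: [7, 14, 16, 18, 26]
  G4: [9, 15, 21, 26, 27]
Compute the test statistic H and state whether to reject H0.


Step 1: Combine all N = 17 observations and assign midranks.
sorted (value, group, rank): (7,G1,1.5), (7,G3,1.5), (9,G4,3), (14,G1,4.5), (14,G3,4.5), (15,G4,6), (16,G3,7), (18,G1,8.5), (18,G3,8.5), (21,G4,10), (22,G2,11), (23,G2,12), (25,G2,13), (26,G3,14.5), (26,G4,14.5), (27,G2,16.5), (27,G4,16.5)
Step 2: Sum ranks within each group.
R_1 = 14.5 (n_1 = 3)
R_2 = 52.5 (n_2 = 4)
R_3 = 36 (n_3 = 5)
R_4 = 50 (n_4 = 5)
Step 3: H = 12/(N(N+1)) * sum(R_i^2/n_i) - 3(N+1)
     = 12/(17*18) * (14.5^2/3 + 52.5^2/4 + 36^2/5 + 50^2/5) - 3*18
     = 0.039216 * 1518.35 - 54
     = 5.542974.
Step 4: Ties present; correction factor C = 1 - 30/(17^3 - 17) = 0.993873. Corrected H = 5.542974 / 0.993873 = 5.577148.
Step 5: Under H0, H ~ chi^2(3); p-value = 0.134096.
Step 6: alpha = 0.05. fail to reject H0.

H = 5.5771, df = 3, p = 0.134096, fail to reject H0.


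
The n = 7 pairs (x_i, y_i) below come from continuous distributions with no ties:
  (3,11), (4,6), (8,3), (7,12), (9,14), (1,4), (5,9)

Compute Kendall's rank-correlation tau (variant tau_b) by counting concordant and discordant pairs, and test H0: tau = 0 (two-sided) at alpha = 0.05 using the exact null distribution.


Step 1: Enumerate the 21 unordered pairs (i,j) with i<j and classify each by sign(x_j-x_i) * sign(y_j-y_i).
  (1,2):dx=+1,dy=-5->D; (1,3):dx=+5,dy=-8->D; (1,4):dx=+4,dy=+1->C; (1,5):dx=+6,dy=+3->C
  (1,6):dx=-2,dy=-7->C; (1,7):dx=+2,dy=-2->D; (2,3):dx=+4,dy=-3->D; (2,4):dx=+3,dy=+6->C
  (2,5):dx=+5,dy=+8->C; (2,6):dx=-3,dy=-2->C; (2,7):dx=+1,dy=+3->C; (3,4):dx=-1,dy=+9->D
  (3,5):dx=+1,dy=+11->C; (3,6):dx=-7,dy=+1->D; (3,7):dx=-3,dy=+6->D; (4,5):dx=+2,dy=+2->C
  (4,6):dx=-6,dy=-8->C; (4,7):dx=-2,dy=-3->C; (5,6):dx=-8,dy=-10->C; (5,7):dx=-4,dy=-5->C
  (6,7):dx=+4,dy=+5->C
Step 2: C = 14, D = 7, total pairs = 21.
Step 3: tau = (C - D)/(n(n-1)/2) = (14 - 7)/21 = 0.333333.
Step 4: Exact two-sided p-value (enumerate n! = 5040 permutations of y under H0): p = 0.381349.
Step 5: alpha = 0.05. fail to reject H0.

tau_b = 0.3333 (C=14, D=7), p = 0.381349, fail to reject H0.


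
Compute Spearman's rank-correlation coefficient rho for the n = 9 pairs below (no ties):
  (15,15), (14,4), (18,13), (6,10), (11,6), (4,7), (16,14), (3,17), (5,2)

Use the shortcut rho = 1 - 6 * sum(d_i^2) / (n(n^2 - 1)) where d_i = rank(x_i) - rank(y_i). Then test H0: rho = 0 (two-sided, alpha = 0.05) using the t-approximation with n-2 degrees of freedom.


Step 1: Rank x and y separately (midranks; no ties here).
rank(x): 15->7, 14->6, 18->9, 6->4, 11->5, 4->2, 16->8, 3->1, 5->3
rank(y): 15->8, 4->2, 13->6, 10->5, 6->3, 7->4, 14->7, 17->9, 2->1
Step 2: d_i = R_x(i) - R_y(i); compute d_i^2.
  (7-8)^2=1, (6-2)^2=16, (9-6)^2=9, (4-5)^2=1, (5-3)^2=4, (2-4)^2=4, (8-7)^2=1, (1-9)^2=64, (3-1)^2=4
sum(d^2) = 104.
Step 3: rho = 1 - 6*104 / (9*(9^2 - 1)) = 1 - 624/720 = 0.133333.
Step 4: Under H0, t = rho * sqrt((n-2)/(1-rho^2)) = 0.3559 ~ t(7).
Step 5: Two-sided p-value from the t-distribution with 7 df = 0.732368.
Step 6: alpha = 0.05. fail to reject H0.

rho = 0.1333, p = 0.732368, fail to reject H0 at alpha = 0.05.


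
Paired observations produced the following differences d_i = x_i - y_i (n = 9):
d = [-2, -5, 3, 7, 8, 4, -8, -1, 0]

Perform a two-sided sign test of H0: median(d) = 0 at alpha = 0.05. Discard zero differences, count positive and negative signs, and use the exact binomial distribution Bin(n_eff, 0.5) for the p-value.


Step 1: Discard zero differences. Original n = 9; n_eff = number of nonzero differences = 8.
Nonzero differences (with sign): -2, -5, +3, +7, +8, +4, -8, -1
Step 2: Count signs: positive = 4, negative = 4.
Step 3: Under H0: P(positive) = 0.5, so the number of positives S ~ Bin(8, 0.5).
Step 4: Two-sided exact p-value = sum of Bin(8,0.5) probabilities at or below the observed probability = 1.000000.
Step 5: alpha = 0.05. fail to reject H0.

n_eff = 8, pos = 4, neg = 4, p = 1.000000, fail to reject H0.


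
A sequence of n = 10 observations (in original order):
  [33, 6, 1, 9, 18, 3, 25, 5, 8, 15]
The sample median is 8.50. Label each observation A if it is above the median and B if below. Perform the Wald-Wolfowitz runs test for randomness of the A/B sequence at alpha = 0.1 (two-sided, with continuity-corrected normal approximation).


Step 1: Compute median = 8.50; label A = above, B = below.
Labels in order: ABBAABABBA  (n_A = 5, n_B = 5)
Step 2: Count runs R = 7.
Step 3: Under H0 (random ordering), E[R] = 2*n_A*n_B/(n_A+n_B) + 1 = 2*5*5/10 + 1 = 6.0000.
        Var[R] = 2*n_A*n_B*(2*n_A*n_B - n_A - n_B) / ((n_A+n_B)^2 * (n_A+n_B-1)) = 2000/900 = 2.2222.
        SD[R] = 1.4907.
Step 4: Continuity-corrected z = (R - 0.5 - E[R]) / SD[R] = (7 - 0.5 - 6.0000) / 1.4907 = 0.3354.
Step 5: Two-sided p-value via normal approximation = 2*(1 - Phi(|z|)) = 0.737316.
Step 6: alpha = 0.1. fail to reject H0.

R = 7, z = 0.3354, p = 0.737316, fail to reject H0.


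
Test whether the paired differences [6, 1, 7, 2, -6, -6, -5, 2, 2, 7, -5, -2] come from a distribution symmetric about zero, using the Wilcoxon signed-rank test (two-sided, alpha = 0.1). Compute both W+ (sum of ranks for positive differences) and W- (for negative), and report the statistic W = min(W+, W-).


Step 1: Drop any zero differences (none here) and take |d_i|.
|d| = [6, 1, 7, 2, 6, 6, 5, 2, 2, 7, 5, 2]
Step 2: Midrank |d_i| (ties get averaged ranks).
ranks: |6|->9, |1|->1, |7|->11.5, |2|->3.5, |6|->9, |6|->9, |5|->6.5, |2|->3.5, |2|->3.5, |7|->11.5, |5|->6.5, |2|->3.5
Step 3: Attach original signs; sum ranks with positive sign and with negative sign.
W+ = 9 + 1 + 11.5 + 3.5 + 3.5 + 3.5 + 11.5 = 43.5
W- = 9 + 9 + 6.5 + 6.5 + 3.5 = 34.5
(Check: W+ + W- = 78 should equal n(n+1)/2 = 78.)
Step 4: Test statistic W = min(W+, W-) = 34.5.
Step 5: Ties in |d|, so use the tie-corrected normal approximation.
        E[W] = n(n+1)/4 = 12*13/4 = 39.
        Tie groups: |d|=2 (t=4), |d|=5 (t=2), |d|=6 (t=3), |d|=7 (t=2); sum(t^3 - t) = 96.
        Var[W] = n(n+1)(2n+1)/24 - sum(t^3-t)/48 = 3900/24 - 96/48 = 160.5.
        z = (W - E[W]) / sqrt(Var[W]) = (34.5 - 39) / 12.6689 = -0.3552.
        Two-sided p = 2*Phi(z) = 0.722439.
Step 6: alpha = 0.1. fail to reject H0.

W+ = 43.5, W- = 34.5, W = min = 34.5, p = 0.722439, fail to reject H0.


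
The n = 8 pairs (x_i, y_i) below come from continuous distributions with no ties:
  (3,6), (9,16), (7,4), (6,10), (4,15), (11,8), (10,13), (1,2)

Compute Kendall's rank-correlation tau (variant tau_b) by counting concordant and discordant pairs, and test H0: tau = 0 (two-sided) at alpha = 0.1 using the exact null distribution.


Step 1: Enumerate the 28 unordered pairs (i,j) with i<j and classify each by sign(x_j-x_i) * sign(y_j-y_i).
  (1,2):dx=+6,dy=+10->C; (1,3):dx=+4,dy=-2->D; (1,4):dx=+3,dy=+4->C; (1,5):dx=+1,dy=+9->C
  (1,6):dx=+8,dy=+2->C; (1,7):dx=+7,dy=+7->C; (1,8):dx=-2,dy=-4->C; (2,3):dx=-2,dy=-12->C
  (2,4):dx=-3,dy=-6->C; (2,5):dx=-5,dy=-1->C; (2,6):dx=+2,dy=-8->D; (2,7):dx=+1,dy=-3->D
  (2,8):dx=-8,dy=-14->C; (3,4):dx=-1,dy=+6->D; (3,5):dx=-3,dy=+11->D; (3,6):dx=+4,dy=+4->C
  (3,7):dx=+3,dy=+9->C; (3,8):dx=-6,dy=-2->C; (4,5):dx=-2,dy=+5->D; (4,6):dx=+5,dy=-2->D
  (4,7):dx=+4,dy=+3->C; (4,8):dx=-5,dy=-8->C; (5,6):dx=+7,dy=-7->D; (5,7):dx=+6,dy=-2->D
  (5,8):dx=-3,dy=-13->C; (6,7):dx=-1,dy=+5->D; (6,8):dx=-10,dy=-6->C; (7,8):dx=-9,dy=-11->C
Step 2: C = 18, D = 10, total pairs = 28.
Step 3: tau = (C - D)/(n(n-1)/2) = (18 - 10)/28 = 0.285714.
Step 4: Exact two-sided p-value (enumerate n! = 40320 permutations of y under H0): p = 0.398760.
Step 5: alpha = 0.1. fail to reject H0.

tau_b = 0.2857 (C=18, D=10), p = 0.398760, fail to reject H0.


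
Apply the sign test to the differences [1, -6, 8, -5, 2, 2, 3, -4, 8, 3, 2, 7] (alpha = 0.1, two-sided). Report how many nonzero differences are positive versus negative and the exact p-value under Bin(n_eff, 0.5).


Step 1: Discard zero differences. Original n = 12; n_eff = number of nonzero differences = 12.
Nonzero differences (with sign): +1, -6, +8, -5, +2, +2, +3, -4, +8, +3, +2, +7
Step 2: Count signs: positive = 9, negative = 3.
Step 3: Under H0: P(positive) = 0.5, so the number of positives S ~ Bin(12, 0.5).
Step 4: Two-sided exact p-value = sum of Bin(12,0.5) probabilities at or below the observed probability = 0.145996.
Step 5: alpha = 0.1. fail to reject H0.

n_eff = 12, pos = 9, neg = 3, p = 0.145996, fail to reject H0.


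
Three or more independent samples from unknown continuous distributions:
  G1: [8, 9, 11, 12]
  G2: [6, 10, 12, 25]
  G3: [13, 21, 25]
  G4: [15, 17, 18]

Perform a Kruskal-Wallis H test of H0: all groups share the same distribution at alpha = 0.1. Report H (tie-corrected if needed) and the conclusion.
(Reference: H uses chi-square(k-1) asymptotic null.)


Step 1: Combine all N = 14 observations and assign midranks.
sorted (value, group, rank): (6,G2,1), (8,G1,2), (9,G1,3), (10,G2,4), (11,G1,5), (12,G1,6.5), (12,G2,6.5), (13,G3,8), (15,G4,9), (17,G4,10), (18,G4,11), (21,G3,12), (25,G2,13.5), (25,G3,13.5)
Step 2: Sum ranks within each group.
R_1 = 16.5 (n_1 = 4)
R_2 = 25 (n_2 = 4)
R_3 = 33.5 (n_3 = 3)
R_4 = 30 (n_4 = 3)
Step 3: H = 12/(N(N+1)) * sum(R_i^2/n_i) - 3(N+1)
     = 12/(14*15) * (16.5^2/4 + 25^2/4 + 33.5^2/3 + 30^2/3) - 3*15
     = 0.057143 * 898.396 - 45
     = 6.336905.
Step 4: Ties present; correction factor C = 1 - 12/(14^3 - 14) = 0.995604. Corrected H = 6.336905 / 0.995604 = 6.364882.
Step 5: Under H0, H ~ chi^2(3); p-value = 0.095146.
Step 6: alpha = 0.1. reject H0.

H = 6.3649, df = 3, p = 0.095146, reject H0.


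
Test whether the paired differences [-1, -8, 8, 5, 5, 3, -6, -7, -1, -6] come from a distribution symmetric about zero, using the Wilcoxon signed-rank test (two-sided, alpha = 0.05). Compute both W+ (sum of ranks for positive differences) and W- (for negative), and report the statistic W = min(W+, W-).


Step 1: Drop any zero differences (none here) and take |d_i|.
|d| = [1, 8, 8, 5, 5, 3, 6, 7, 1, 6]
Step 2: Midrank |d_i| (ties get averaged ranks).
ranks: |1|->1.5, |8|->9.5, |8|->9.5, |5|->4.5, |5|->4.5, |3|->3, |6|->6.5, |7|->8, |1|->1.5, |6|->6.5
Step 3: Attach original signs; sum ranks with positive sign and with negative sign.
W+ = 9.5 + 4.5 + 4.5 + 3 = 21.5
W- = 1.5 + 9.5 + 6.5 + 8 + 1.5 + 6.5 = 33.5
(Check: W+ + W- = 55 should equal n(n+1)/2 = 55.)
Step 4: Test statistic W = min(W+, W-) = 21.5.
Step 5: Ties in |d|, so use the tie-corrected normal approximation.
        E[W] = n(n+1)/4 = 10*11/4 = 27.5.
        Tie groups: |d|=1 (t=2), |d|=5 (t=2), |d|=6 (t=2), |d|=8 (t=2); sum(t^3 - t) = 24.
        Var[W] = n(n+1)(2n+1)/24 - sum(t^3-t)/48 = 2310/24 - 24/48 = 95.75.
        z = (W - E[W]) / sqrt(Var[W]) = (21.5 - 27.5) / 9.7852 = -0.6132.
        Two-sided p = 2*Phi(z) = 0.539763.
Step 6: alpha = 0.05. fail to reject H0.

W+ = 21.5, W- = 33.5, W = min = 21.5, p = 0.539763, fail to reject H0.


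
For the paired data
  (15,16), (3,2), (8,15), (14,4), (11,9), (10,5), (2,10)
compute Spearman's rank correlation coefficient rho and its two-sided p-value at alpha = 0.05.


Step 1: Rank x and y separately (midranks; no ties here).
rank(x): 15->7, 3->2, 8->3, 14->6, 11->5, 10->4, 2->1
rank(y): 16->7, 2->1, 15->6, 4->2, 9->4, 5->3, 10->5
Step 2: d_i = R_x(i) - R_y(i); compute d_i^2.
  (7-7)^2=0, (2-1)^2=1, (3-6)^2=9, (6-2)^2=16, (5-4)^2=1, (4-3)^2=1, (1-5)^2=16
sum(d^2) = 44.
Step 3: rho = 1 - 6*44 / (7*(7^2 - 1)) = 1 - 264/336 = 0.214286.
Step 4: Under H0, t = rho * sqrt((n-2)/(1-rho^2)) = 0.4906 ~ t(5).
Step 5: Two-sided p-value from the t-distribution with 5 df = 0.644512.
Step 6: alpha = 0.05. fail to reject H0.

rho = 0.2143, p = 0.644512, fail to reject H0 at alpha = 0.05.


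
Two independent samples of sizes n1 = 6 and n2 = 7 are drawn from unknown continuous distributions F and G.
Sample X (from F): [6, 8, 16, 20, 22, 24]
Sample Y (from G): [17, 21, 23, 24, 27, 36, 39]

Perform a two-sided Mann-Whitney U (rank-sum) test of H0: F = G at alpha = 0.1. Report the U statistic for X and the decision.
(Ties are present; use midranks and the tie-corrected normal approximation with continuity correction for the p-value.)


Step 1: Combine and sort all 13 observations; assign midranks.
sorted (value, group): (6,X), (8,X), (16,X), (17,Y), (20,X), (21,Y), (22,X), (23,Y), (24,X), (24,Y), (27,Y), (36,Y), (39,Y)
ranks: 6->1, 8->2, 16->3, 17->4, 20->5, 21->6, 22->7, 23->8, 24->9.5, 24->9.5, 27->11, 36->12, 39->13
Step 2: Rank sum for X: R1 = 1 + 2 + 3 + 5 + 7 + 9.5 = 27.5.
Step 3: U_X = R1 - n1(n1+1)/2 = 27.5 - 6*7/2 = 27.5 - 21 = 6.5.
       U_Y = n1*n2 - U_X = 42 - 6.5 = 35.5.
Step 4: Ties are present, so use the tie-corrected normal approximation (with continuity correction) for the p-value.
Step 5: p-value = 0.045204; compare to alpha = 0.1. reject H0.

U_X = 6.5, p = 0.045204, reject H0 at alpha = 0.1.


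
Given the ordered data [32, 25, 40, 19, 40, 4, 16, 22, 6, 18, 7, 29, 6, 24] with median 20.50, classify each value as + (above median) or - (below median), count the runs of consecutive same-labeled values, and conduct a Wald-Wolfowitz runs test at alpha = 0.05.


Step 1: Compute median = 20.50; label A = above, B = below.
Labels in order: AAABABBABBBABA  (n_A = 7, n_B = 7)
Step 2: Count runs R = 9.
Step 3: Under H0 (random ordering), E[R] = 2*n_A*n_B/(n_A+n_B) + 1 = 2*7*7/14 + 1 = 8.0000.
        Var[R] = 2*n_A*n_B*(2*n_A*n_B - n_A - n_B) / ((n_A+n_B)^2 * (n_A+n_B-1)) = 8232/2548 = 3.2308.
        SD[R] = 1.7974.
Step 4: Continuity-corrected z = (R - 0.5 - E[R]) / SD[R] = (9 - 0.5 - 8.0000) / 1.7974 = 0.2782.
Step 5: Two-sided p-value via normal approximation = 2*(1 - Phi(|z|)) = 0.780879.
Step 6: alpha = 0.05. fail to reject H0.

R = 9, z = 0.2782, p = 0.780879, fail to reject H0.


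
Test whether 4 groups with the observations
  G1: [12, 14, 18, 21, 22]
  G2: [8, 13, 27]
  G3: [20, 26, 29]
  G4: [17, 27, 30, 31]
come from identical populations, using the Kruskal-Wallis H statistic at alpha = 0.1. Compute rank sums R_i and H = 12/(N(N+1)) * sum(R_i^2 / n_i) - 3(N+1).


Step 1: Combine all N = 15 observations and assign midranks.
sorted (value, group, rank): (8,G2,1), (12,G1,2), (13,G2,3), (14,G1,4), (17,G4,5), (18,G1,6), (20,G3,7), (21,G1,8), (22,G1,9), (26,G3,10), (27,G2,11.5), (27,G4,11.5), (29,G3,13), (30,G4,14), (31,G4,15)
Step 2: Sum ranks within each group.
R_1 = 29 (n_1 = 5)
R_2 = 15.5 (n_2 = 3)
R_3 = 30 (n_3 = 3)
R_4 = 45.5 (n_4 = 4)
Step 3: H = 12/(N(N+1)) * sum(R_i^2/n_i) - 3(N+1)
     = 12/(15*16) * (29^2/5 + 15.5^2/3 + 30^2/3 + 45.5^2/4) - 3*16
     = 0.050000 * 1065.85 - 48
     = 5.292292.
Step 4: Ties present; correction factor C = 1 - 6/(15^3 - 15) = 0.998214. Corrected H = 5.292292 / 0.998214 = 5.301759.
Step 5: Under H0, H ~ chi^2(3); p-value = 0.150988.
Step 6: alpha = 0.1. fail to reject H0.

H = 5.3018, df = 3, p = 0.150988, fail to reject H0.


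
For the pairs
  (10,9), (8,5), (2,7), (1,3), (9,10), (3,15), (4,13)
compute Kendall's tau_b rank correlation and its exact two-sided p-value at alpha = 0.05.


Step 1: Enumerate the 21 unordered pairs (i,j) with i<j and classify each by sign(x_j-x_i) * sign(y_j-y_i).
  (1,2):dx=-2,dy=-4->C; (1,3):dx=-8,dy=-2->C; (1,4):dx=-9,dy=-6->C; (1,5):dx=-1,dy=+1->D
  (1,6):dx=-7,dy=+6->D; (1,7):dx=-6,dy=+4->D; (2,3):dx=-6,dy=+2->D; (2,4):dx=-7,dy=-2->C
  (2,5):dx=+1,dy=+5->C; (2,6):dx=-5,dy=+10->D; (2,7):dx=-4,dy=+8->D; (3,4):dx=-1,dy=-4->C
  (3,5):dx=+7,dy=+3->C; (3,6):dx=+1,dy=+8->C; (3,7):dx=+2,dy=+6->C; (4,5):dx=+8,dy=+7->C
  (4,6):dx=+2,dy=+12->C; (4,7):dx=+3,dy=+10->C; (5,6):dx=-6,dy=+5->D; (5,7):dx=-5,dy=+3->D
  (6,7):dx=+1,dy=-2->D
Step 2: C = 12, D = 9, total pairs = 21.
Step 3: tau = (C - D)/(n(n-1)/2) = (12 - 9)/21 = 0.142857.
Step 4: Exact two-sided p-value (enumerate n! = 5040 permutations of y under H0): p = 0.772619.
Step 5: alpha = 0.05. fail to reject H0.

tau_b = 0.1429 (C=12, D=9), p = 0.772619, fail to reject H0.


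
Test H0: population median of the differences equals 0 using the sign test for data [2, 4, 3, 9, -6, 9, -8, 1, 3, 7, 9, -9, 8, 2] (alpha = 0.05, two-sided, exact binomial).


Step 1: Discard zero differences. Original n = 14; n_eff = number of nonzero differences = 14.
Nonzero differences (with sign): +2, +4, +3, +9, -6, +9, -8, +1, +3, +7, +9, -9, +8, +2
Step 2: Count signs: positive = 11, negative = 3.
Step 3: Under H0: P(positive) = 0.5, so the number of positives S ~ Bin(14, 0.5).
Step 4: Two-sided exact p-value = sum of Bin(14,0.5) probabilities at or below the observed probability = 0.057373.
Step 5: alpha = 0.05. fail to reject H0.

n_eff = 14, pos = 11, neg = 3, p = 0.057373, fail to reject H0.


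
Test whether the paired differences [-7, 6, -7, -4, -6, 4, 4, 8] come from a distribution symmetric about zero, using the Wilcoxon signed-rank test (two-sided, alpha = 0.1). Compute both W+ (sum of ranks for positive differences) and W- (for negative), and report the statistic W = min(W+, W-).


Step 1: Drop any zero differences (none here) and take |d_i|.
|d| = [7, 6, 7, 4, 6, 4, 4, 8]
Step 2: Midrank |d_i| (ties get averaged ranks).
ranks: |7|->6.5, |6|->4.5, |7|->6.5, |4|->2, |6|->4.5, |4|->2, |4|->2, |8|->8
Step 3: Attach original signs; sum ranks with positive sign and with negative sign.
W+ = 4.5 + 2 + 2 + 8 = 16.5
W- = 6.5 + 6.5 + 2 + 4.5 = 19.5
(Check: W+ + W- = 36 should equal n(n+1)/2 = 36.)
Step 4: Test statistic W = min(W+, W-) = 16.5.
Step 5: Ties in |d|, so use the tie-corrected normal approximation.
        E[W] = n(n+1)/4 = 8*9/4 = 18.
        Tie groups: |d|=4 (t=3), |d|=6 (t=2), |d|=7 (t=2); sum(t^3 - t) = 36.
        Var[W] = n(n+1)(2n+1)/24 - sum(t^3-t)/48 = 1224/24 - 36/48 = 50.25.
        z = (W - E[W]) / sqrt(Var[W]) = (16.5 - 18) / 7.0887 = -0.2116.
        Two-sided p = 2*Phi(z) = 0.832416.
Step 6: alpha = 0.1. fail to reject H0.

W+ = 16.5, W- = 19.5, W = min = 16.5, p = 0.832416, fail to reject H0.


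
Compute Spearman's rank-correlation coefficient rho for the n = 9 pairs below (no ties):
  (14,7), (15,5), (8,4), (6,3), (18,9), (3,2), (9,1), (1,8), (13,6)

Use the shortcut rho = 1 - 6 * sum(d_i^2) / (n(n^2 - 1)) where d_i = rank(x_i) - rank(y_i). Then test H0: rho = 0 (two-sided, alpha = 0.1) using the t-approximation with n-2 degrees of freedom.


Step 1: Rank x and y separately (midranks; no ties here).
rank(x): 14->7, 15->8, 8->4, 6->3, 18->9, 3->2, 9->5, 1->1, 13->6
rank(y): 7->7, 5->5, 4->4, 3->3, 9->9, 2->2, 1->1, 8->8, 6->6
Step 2: d_i = R_x(i) - R_y(i); compute d_i^2.
  (7-7)^2=0, (8-5)^2=9, (4-4)^2=0, (3-3)^2=0, (9-9)^2=0, (2-2)^2=0, (5-1)^2=16, (1-8)^2=49, (6-6)^2=0
sum(d^2) = 74.
Step 3: rho = 1 - 6*74 / (9*(9^2 - 1)) = 1 - 444/720 = 0.383333.
Step 4: Under H0, t = rho * sqrt((n-2)/(1-rho^2)) = 1.0981 ~ t(7).
Step 5: Two-sided p-value from the t-distribution with 7 df = 0.308495.
Step 6: alpha = 0.1. fail to reject H0.

rho = 0.3833, p = 0.308495, fail to reject H0 at alpha = 0.1.


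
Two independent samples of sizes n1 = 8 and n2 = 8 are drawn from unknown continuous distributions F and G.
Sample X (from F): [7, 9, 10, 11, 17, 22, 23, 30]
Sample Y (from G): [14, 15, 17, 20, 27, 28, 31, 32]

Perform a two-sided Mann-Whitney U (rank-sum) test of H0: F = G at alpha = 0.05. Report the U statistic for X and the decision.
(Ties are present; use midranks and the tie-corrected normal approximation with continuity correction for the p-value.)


Step 1: Combine and sort all 16 observations; assign midranks.
sorted (value, group): (7,X), (9,X), (10,X), (11,X), (14,Y), (15,Y), (17,X), (17,Y), (20,Y), (22,X), (23,X), (27,Y), (28,Y), (30,X), (31,Y), (32,Y)
ranks: 7->1, 9->2, 10->3, 11->4, 14->5, 15->6, 17->7.5, 17->7.5, 20->9, 22->10, 23->11, 27->12, 28->13, 30->14, 31->15, 32->16
Step 2: Rank sum for X: R1 = 1 + 2 + 3 + 4 + 7.5 + 10 + 11 + 14 = 52.5.
Step 3: U_X = R1 - n1(n1+1)/2 = 52.5 - 8*9/2 = 52.5 - 36 = 16.5.
       U_Y = n1*n2 - U_X = 64 - 16.5 = 47.5.
Step 4: Ties are present, so use the tie-corrected normal approximation (with continuity correction) for the p-value.
Step 5: p-value = 0.114916; compare to alpha = 0.05. fail to reject H0.

U_X = 16.5, p = 0.114916, fail to reject H0 at alpha = 0.05.


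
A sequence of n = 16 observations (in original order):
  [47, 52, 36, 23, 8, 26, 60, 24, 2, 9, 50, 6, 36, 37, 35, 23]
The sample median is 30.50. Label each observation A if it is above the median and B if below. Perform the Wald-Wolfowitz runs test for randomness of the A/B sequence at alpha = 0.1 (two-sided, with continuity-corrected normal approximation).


Step 1: Compute median = 30.50; label A = above, B = below.
Labels in order: AAABBBABBBABAAAB  (n_A = 8, n_B = 8)
Step 2: Count runs R = 8.
Step 3: Under H0 (random ordering), E[R] = 2*n_A*n_B/(n_A+n_B) + 1 = 2*8*8/16 + 1 = 9.0000.
        Var[R] = 2*n_A*n_B*(2*n_A*n_B - n_A - n_B) / ((n_A+n_B)^2 * (n_A+n_B-1)) = 14336/3840 = 3.7333.
        SD[R] = 1.9322.
Step 4: Continuity-corrected z = (R + 0.5 - E[R]) / SD[R] = (8 + 0.5 - 9.0000) / 1.9322 = -0.2588.
Step 5: Two-sided p-value via normal approximation = 2*(1 - Phi(|z|)) = 0.795809.
Step 6: alpha = 0.1. fail to reject H0.

R = 8, z = -0.2588, p = 0.795809, fail to reject H0.


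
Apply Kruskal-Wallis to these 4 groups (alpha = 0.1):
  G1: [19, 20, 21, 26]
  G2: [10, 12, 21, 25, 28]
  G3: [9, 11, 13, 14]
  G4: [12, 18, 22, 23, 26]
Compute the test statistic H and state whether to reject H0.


Step 1: Combine all N = 18 observations and assign midranks.
sorted (value, group, rank): (9,G3,1), (10,G2,2), (11,G3,3), (12,G2,4.5), (12,G4,4.5), (13,G3,6), (14,G3,7), (18,G4,8), (19,G1,9), (20,G1,10), (21,G1,11.5), (21,G2,11.5), (22,G4,13), (23,G4,14), (25,G2,15), (26,G1,16.5), (26,G4,16.5), (28,G2,18)
Step 2: Sum ranks within each group.
R_1 = 47 (n_1 = 4)
R_2 = 51 (n_2 = 5)
R_3 = 17 (n_3 = 4)
R_4 = 56 (n_4 = 5)
Step 3: H = 12/(N(N+1)) * sum(R_i^2/n_i) - 3(N+1)
     = 12/(18*19) * (47^2/4 + 51^2/5 + 17^2/4 + 56^2/5) - 3*19
     = 0.035088 * 1771.9 - 57
     = 5.171930.
Step 4: Ties present; correction factor C = 1 - 18/(18^3 - 18) = 0.996904. Corrected H = 5.171930 / 0.996904 = 5.187992.
Step 5: Under H0, H ~ chi^2(3); p-value = 0.158538.
Step 6: alpha = 0.1. fail to reject H0.

H = 5.1880, df = 3, p = 0.158538, fail to reject H0.


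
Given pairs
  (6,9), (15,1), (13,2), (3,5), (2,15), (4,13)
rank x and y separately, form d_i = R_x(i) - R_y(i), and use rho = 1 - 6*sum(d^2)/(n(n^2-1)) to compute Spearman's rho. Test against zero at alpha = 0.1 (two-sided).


Step 1: Rank x and y separately (midranks; no ties here).
rank(x): 6->4, 15->6, 13->5, 3->2, 2->1, 4->3
rank(y): 9->4, 1->1, 2->2, 5->3, 15->6, 13->5
Step 2: d_i = R_x(i) - R_y(i); compute d_i^2.
  (4-4)^2=0, (6-1)^2=25, (5-2)^2=9, (2-3)^2=1, (1-6)^2=25, (3-5)^2=4
sum(d^2) = 64.
Step 3: rho = 1 - 6*64 / (6*(6^2 - 1)) = 1 - 384/210 = -0.828571.
Step 4: Under H0, t = rho * sqrt((n-2)/(1-rho^2)) = -2.9598 ~ t(4).
Step 5: Two-sided p-value from the t-distribution with 4 df = 0.041563.
Step 6: alpha = 0.1. reject H0.

rho = -0.8286, p = 0.041563, reject H0 at alpha = 0.1.


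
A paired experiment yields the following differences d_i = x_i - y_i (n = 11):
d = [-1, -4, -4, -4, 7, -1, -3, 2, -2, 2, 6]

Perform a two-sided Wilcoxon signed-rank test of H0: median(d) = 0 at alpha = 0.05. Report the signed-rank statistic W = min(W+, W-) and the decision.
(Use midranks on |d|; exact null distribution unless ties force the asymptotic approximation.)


Step 1: Drop any zero differences (none here) and take |d_i|.
|d| = [1, 4, 4, 4, 7, 1, 3, 2, 2, 2, 6]
Step 2: Midrank |d_i| (ties get averaged ranks).
ranks: |1|->1.5, |4|->8, |4|->8, |4|->8, |7|->11, |1|->1.5, |3|->6, |2|->4, |2|->4, |2|->4, |6|->10
Step 3: Attach original signs; sum ranks with positive sign and with negative sign.
W+ = 11 + 4 + 4 + 10 = 29
W- = 1.5 + 8 + 8 + 8 + 1.5 + 6 + 4 = 37
(Check: W+ + W- = 66 should equal n(n+1)/2 = 66.)
Step 4: Test statistic W = min(W+, W-) = 29.
Step 5: Ties in |d|, so use the tie-corrected normal approximation.
        E[W] = n(n+1)/4 = 11*12/4 = 33.
        Tie groups: |d|=1 (t=2), |d|=2 (t=3), |d|=4 (t=3); sum(t^3 - t) = 54.
        Var[W] = n(n+1)(2n+1)/24 - sum(t^3-t)/48 = 3036/24 - 54/48 = 125.375.
        z = (W - E[W]) / sqrt(Var[W]) = (29 - 33) / 11.1971 = -0.3572.
        Two-sided p = 2*Phi(z) = 0.720916.
Step 6: alpha = 0.05. fail to reject H0.

W+ = 29, W- = 37, W = min = 29, p = 0.720916, fail to reject H0.


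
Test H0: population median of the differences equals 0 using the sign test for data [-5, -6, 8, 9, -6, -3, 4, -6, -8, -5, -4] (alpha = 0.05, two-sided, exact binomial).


Step 1: Discard zero differences. Original n = 11; n_eff = number of nonzero differences = 11.
Nonzero differences (with sign): -5, -6, +8, +9, -6, -3, +4, -6, -8, -5, -4
Step 2: Count signs: positive = 3, negative = 8.
Step 3: Under H0: P(positive) = 0.5, so the number of positives S ~ Bin(11, 0.5).
Step 4: Two-sided exact p-value = sum of Bin(11,0.5) probabilities at or below the observed probability = 0.226562.
Step 5: alpha = 0.05. fail to reject H0.

n_eff = 11, pos = 3, neg = 8, p = 0.226562, fail to reject H0.


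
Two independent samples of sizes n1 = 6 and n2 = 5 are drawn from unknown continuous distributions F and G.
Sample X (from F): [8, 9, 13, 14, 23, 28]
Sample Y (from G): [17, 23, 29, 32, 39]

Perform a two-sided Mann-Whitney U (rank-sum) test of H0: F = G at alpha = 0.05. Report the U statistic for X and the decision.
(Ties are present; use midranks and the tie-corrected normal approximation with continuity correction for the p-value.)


Step 1: Combine and sort all 11 observations; assign midranks.
sorted (value, group): (8,X), (9,X), (13,X), (14,X), (17,Y), (23,X), (23,Y), (28,X), (29,Y), (32,Y), (39,Y)
ranks: 8->1, 9->2, 13->3, 14->4, 17->5, 23->6.5, 23->6.5, 28->8, 29->9, 32->10, 39->11
Step 2: Rank sum for X: R1 = 1 + 2 + 3 + 4 + 6.5 + 8 = 24.5.
Step 3: U_X = R1 - n1(n1+1)/2 = 24.5 - 6*7/2 = 24.5 - 21 = 3.5.
       U_Y = n1*n2 - U_X = 30 - 3.5 = 26.5.
Step 4: Ties are present, so use the tie-corrected normal approximation (with continuity correction) for the p-value.
Step 5: p-value = 0.044126; compare to alpha = 0.05. reject H0.

U_X = 3.5, p = 0.044126, reject H0 at alpha = 0.05.


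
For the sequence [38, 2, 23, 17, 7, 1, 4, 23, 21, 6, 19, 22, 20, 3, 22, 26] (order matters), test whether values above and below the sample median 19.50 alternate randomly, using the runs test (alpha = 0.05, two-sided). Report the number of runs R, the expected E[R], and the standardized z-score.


Step 1: Compute median = 19.50; label A = above, B = below.
Labels in order: ABABBBBAABBAABAA  (n_A = 8, n_B = 8)
Step 2: Count runs R = 9.
Step 3: Under H0 (random ordering), E[R] = 2*n_A*n_B/(n_A+n_B) + 1 = 2*8*8/16 + 1 = 9.0000.
        Var[R] = 2*n_A*n_B*(2*n_A*n_B - n_A - n_B) / ((n_A+n_B)^2 * (n_A+n_B-1)) = 14336/3840 = 3.7333.
        SD[R] = 1.9322.
Step 4: R = E[R], so z = 0 with no continuity correction.
Step 5: Two-sided p-value via normal approximation = 2*(1 - Phi(|z|)) = 1.000000.
Step 6: alpha = 0.05. fail to reject H0.

R = 9, z = 0.0000, p = 1.000000, fail to reject H0.


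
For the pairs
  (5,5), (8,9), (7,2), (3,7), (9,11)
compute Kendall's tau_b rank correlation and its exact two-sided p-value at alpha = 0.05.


Step 1: Enumerate the 10 unordered pairs (i,j) with i<j and classify each by sign(x_j-x_i) * sign(y_j-y_i).
  (1,2):dx=+3,dy=+4->C; (1,3):dx=+2,dy=-3->D; (1,4):dx=-2,dy=+2->D; (1,5):dx=+4,dy=+6->C
  (2,3):dx=-1,dy=-7->C; (2,4):dx=-5,dy=-2->C; (2,5):dx=+1,dy=+2->C; (3,4):dx=-4,dy=+5->D
  (3,5):dx=+2,dy=+9->C; (4,5):dx=+6,dy=+4->C
Step 2: C = 7, D = 3, total pairs = 10.
Step 3: tau = (C - D)/(n(n-1)/2) = (7 - 3)/10 = 0.400000.
Step 4: Exact two-sided p-value (enumerate n! = 120 permutations of y under H0): p = 0.483333.
Step 5: alpha = 0.05. fail to reject H0.

tau_b = 0.4000 (C=7, D=3), p = 0.483333, fail to reject H0.


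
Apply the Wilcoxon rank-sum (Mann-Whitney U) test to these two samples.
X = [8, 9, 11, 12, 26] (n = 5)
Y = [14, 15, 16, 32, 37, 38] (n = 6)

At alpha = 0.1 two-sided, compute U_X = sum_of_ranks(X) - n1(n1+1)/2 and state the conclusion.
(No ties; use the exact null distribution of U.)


Step 1: Combine and sort all 11 observations; assign midranks.
sorted (value, group): (8,X), (9,X), (11,X), (12,X), (14,Y), (15,Y), (16,Y), (26,X), (32,Y), (37,Y), (38,Y)
ranks: 8->1, 9->2, 11->3, 12->4, 14->5, 15->6, 16->7, 26->8, 32->9, 37->10, 38->11
Step 2: Rank sum for X: R1 = 1 + 2 + 3 + 4 + 8 = 18.
Step 3: U_X = R1 - n1(n1+1)/2 = 18 - 5*6/2 = 18 - 15 = 3.
       U_Y = n1*n2 - U_X = 30 - 3 = 27.
Step 4: No ties, so the exact null distribution of U (based on enumerating the C(11,5) = 462 equally likely rank assignments) gives the two-sided p-value.
Step 5: p-value = 0.030303; compare to alpha = 0.1. reject H0.

U_X = 3, p = 0.030303, reject H0 at alpha = 0.1.


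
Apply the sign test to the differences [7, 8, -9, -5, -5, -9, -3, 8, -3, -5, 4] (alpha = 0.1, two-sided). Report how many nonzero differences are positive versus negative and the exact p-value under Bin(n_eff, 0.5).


Step 1: Discard zero differences. Original n = 11; n_eff = number of nonzero differences = 11.
Nonzero differences (with sign): +7, +8, -9, -5, -5, -9, -3, +8, -3, -5, +4
Step 2: Count signs: positive = 4, negative = 7.
Step 3: Under H0: P(positive) = 0.5, so the number of positives S ~ Bin(11, 0.5).
Step 4: Two-sided exact p-value = sum of Bin(11,0.5) probabilities at or below the observed probability = 0.548828.
Step 5: alpha = 0.1. fail to reject H0.

n_eff = 11, pos = 4, neg = 7, p = 0.548828, fail to reject H0.


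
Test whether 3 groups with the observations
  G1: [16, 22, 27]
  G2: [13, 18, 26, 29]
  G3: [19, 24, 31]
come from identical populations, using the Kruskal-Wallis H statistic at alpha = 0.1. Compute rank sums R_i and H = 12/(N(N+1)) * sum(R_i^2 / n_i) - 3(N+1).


Step 1: Combine all N = 10 observations and assign midranks.
sorted (value, group, rank): (13,G2,1), (16,G1,2), (18,G2,3), (19,G3,4), (22,G1,5), (24,G3,6), (26,G2,7), (27,G1,8), (29,G2,9), (31,G3,10)
Step 2: Sum ranks within each group.
R_1 = 15 (n_1 = 3)
R_2 = 20 (n_2 = 4)
R_3 = 20 (n_3 = 3)
Step 3: H = 12/(N(N+1)) * sum(R_i^2/n_i) - 3(N+1)
     = 12/(10*11) * (15^2/3 + 20^2/4 + 20^2/3) - 3*11
     = 0.109091 * 308.333 - 33
     = 0.636364.
Step 4: No ties, so H is used without correction.
Step 5: Under H0, H ~ chi^2(2); p-value = 0.727471.
Step 6: alpha = 0.1. fail to reject H0.

H = 0.6364, df = 2, p = 0.727471, fail to reject H0.


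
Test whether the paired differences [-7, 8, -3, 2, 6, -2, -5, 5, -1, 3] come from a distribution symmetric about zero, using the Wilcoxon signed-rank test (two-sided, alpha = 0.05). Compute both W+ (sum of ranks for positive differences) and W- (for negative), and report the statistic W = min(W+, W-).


Step 1: Drop any zero differences (none here) and take |d_i|.
|d| = [7, 8, 3, 2, 6, 2, 5, 5, 1, 3]
Step 2: Midrank |d_i| (ties get averaged ranks).
ranks: |7|->9, |8|->10, |3|->4.5, |2|->2.5, |6|->8, |2|->2.5, |5|->6.5, |5|->6.5, |1|->1, |3|->4.5
Step 3: Attach original signs; sum ranks with positive sign and with negative sign.
W+ = 10 + 2.5 + 8 + 6.5 + 4.5 = 31.5
W- = 9 + 4.5 + 2.5 + 6.5 + 1 = 23.5
(Check: W+ + W- = 55 should equal n(n+1)/2 = 55.)
Step 4: Test statistic W = min(W+, W-) = 23.5.
Step 5: Ties in |d|, so use the tie-corrected normal approximation.
        E[W] = n(n+1)/4 = 10*11/4 = 27.5.
        Tie groups: |d|=2 (t=2), |d|=3 (t=2), |d|=5 (t=2); sum(t^3 - t) = 18.
        Var[W] = n(n+1)(2n+1)/24 - sum(t^3-t)/48 = 2310/24 - 18/48 = 95.875.
        z = (W - E[W]) / sqrt(Var[W]) = (23.5 - 27.5) / 9.7916 = -0.4085.
        Two-sided p = 2*Phi(z) = 0.682896.
Step 6: alpha = 0.05. fail to reject H0.

W+ = 31.5, W- = 23.5, W = min = 23.5, p = 0.682896, fail to reject H0.


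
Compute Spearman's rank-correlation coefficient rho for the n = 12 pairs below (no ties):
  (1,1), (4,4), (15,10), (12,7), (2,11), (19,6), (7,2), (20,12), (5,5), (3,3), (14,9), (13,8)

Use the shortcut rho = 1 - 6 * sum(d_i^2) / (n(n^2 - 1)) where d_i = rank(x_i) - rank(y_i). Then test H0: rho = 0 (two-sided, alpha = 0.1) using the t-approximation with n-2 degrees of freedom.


Step 1: Rank x and y separately (midranks; no ties here).
rank(x): 1->1, 4->4, 15->10, 12->7, 2->2, 19->11, 7->6, 20->12, 5->5, 3->3, 14->9, 13->8
rank(y): 1->1, 4->4, 10->10, 7->7, 11->11, 6->6, 2->2, 12->12, 5->5, 3->3, 9->9, 8->8
Step 2: d_i = R_x(i) - R_y(i); compute d_i^2.
  (1-1)^2=0, (4-4)^2=0, (10-10)^2=0, (7-7)^2=0, (2-11)^2=81, (11-6)^2=25, (6-2)^2=16, (12-12)^2=0, (5-5)^2=0, (3-3)^2=0, (9-9)^2=0, (8-8)^2=0
sum(d^2) = 122.
Step 3: rho = 1 - 6*122 / (12*(12^2 - 1)) = 1 - 732/1716 = 0.573427.
Step 4: Under H0, t = rho * sqrt((n-2)/(1-rho^2)) = 2.2134 ~ t(10).
Step 5: Two-sided p-value from the t-distribution with 10 df = 0.051266.
Step 6: alpha = 0.1. reject H0.

rho = 0.5734, p = 0.051266, reject H0 at alpha = 0.1.


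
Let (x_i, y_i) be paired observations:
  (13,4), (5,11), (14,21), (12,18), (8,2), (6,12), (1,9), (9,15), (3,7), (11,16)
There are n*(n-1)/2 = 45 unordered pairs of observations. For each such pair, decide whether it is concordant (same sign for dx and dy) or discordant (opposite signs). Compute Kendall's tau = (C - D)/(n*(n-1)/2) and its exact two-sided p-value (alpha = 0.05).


Step 1: Enumerate the 45 unordered pairs (i,j) with i<j and classify each by sign(x_j-x_i) * sign(y_j-y_i).
  (1,2):dx=-8,dy=+7->D; (1,3):dx=+1,dy=+17->C; (1,4):dx=-1,dy=+14->D; (1,5):dx=-5,dy=-2->C
  (1,6):dx=-7,dy=+8->D; (1,7):dx=-12,dy=+5->D; (1,8):dx=-4,dy=+11->D; (1,9):dx=-10,dy=+3->D
  (1,10):dx=-2,dy=+12->D; (2,3):dx=+9,dy=+10->C; (2,4):dx=+7,dy=+7->C; (2,5):dx=+3,dy=-9->D
  (2,6):dx=+1,dy=+1->C; (2,7):dx=-4,dy=-2->C; (2,8):dx=+4,dy=+4->C; (2,9):dx=-2,dy=-4->C
  (2,10):dx=+6,dy=+5->C; (3,4):dx=-2,dy=-3->C; (3,5):dx=-6,dy=-19->C; (3,6):dx=-8,dy=-9->C
  (3,7):dx=-13,dy=-12->C; (3,8):dx=-5,dy=-6->C; (3,9):dx=-11,dy=-14->C; (3,10):dx=-3,dy=-5->C
  (4,5):dx=-4,dy=-16->C; (4,6):dx=-6,dy=-6->C; (4,7):dx=-11,dy=-9->C; (4,8):dx=-3,dy=-3->C
  (4,9):dx=-9,dy=-11->C; (4,10):dx=-1,dy=-2->C; (5,6):dx=-2,dy=+10->D; (5,7):dx=-7,dy=+7->D
  (5,8):dx=+1,dy=+13->C; (5,9):dx=-5,dy=+5->D; (5,10):dx=+3,dy=+14->C; (6,7):dx=-5,dy=-3->C
  (6,8):dx=+3,dy=+3->C; (6,9):dx=-3,dy=-5->C; (6,10):dx=+5,dy=+4->C; (7,8):dx=+8,dy=+6->C
  (7,9):dx=+2,dy=-2->D; (7,10):dx=+10,dy=+7->C; (8,9):dx=-6,dy=-8->C; (8,10):dx=+2,dy=+1->C
  (9,10):dx=+8,dy=+9->C
Step 2: C = 33, D = 12, total pairs = 45.
Step 3: tau = (C - D)/(n(n-1)/2) = (33 - 12)/45 = 0.466667.
Step 4: Exact two-sided p-value (enumerate n! = 3628800 permutations of y under H0): p = 0.072550.
Step 5: alpha = 0.05. fail to reject H0.

tau_b = 0.4667 (C=33, D=12), p = 0.072550, fail to reject H0.
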